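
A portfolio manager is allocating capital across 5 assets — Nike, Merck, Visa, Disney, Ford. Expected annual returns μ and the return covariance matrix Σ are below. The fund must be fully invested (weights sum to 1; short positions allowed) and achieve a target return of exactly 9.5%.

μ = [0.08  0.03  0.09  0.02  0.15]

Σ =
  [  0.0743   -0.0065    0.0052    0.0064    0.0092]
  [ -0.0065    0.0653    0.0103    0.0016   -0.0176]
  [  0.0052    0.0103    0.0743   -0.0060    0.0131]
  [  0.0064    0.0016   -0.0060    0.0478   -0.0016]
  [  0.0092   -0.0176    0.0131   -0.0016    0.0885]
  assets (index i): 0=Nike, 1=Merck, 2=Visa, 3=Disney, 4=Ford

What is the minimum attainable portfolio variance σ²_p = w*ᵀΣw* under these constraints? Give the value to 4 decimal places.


0.0214

g=Σ⁻¹μ = [0.8544  0.8626  0.7718  0.4280  1.6711]
h=Σ⁻¹𝟙 = [11.0112  17.7917  9.6484  20.4847  12.6352]
a=μᵀg=0.422926  b=𝟙ᵀg=4.587968  c=𝟙ᵀh=71.571104  D=ac−b²=9.219802
λ₁=(c·0.095−b)/D = (71.571104·0.095−4.587968)/9.219802 = 0.239841
λ₂=(a−b·0.095)/D = (0.422926−4.587968·0.095)/9.219802 = -0.001403
w* = 0.239841·g + -0.001403·h:
  w_0 = 0.239841·0.8544 + -0.001403·11.0112 = 0.1895  (Nike)
  w_1 = 0.239841·0.8626 + -0.001403·17.7917 = 0.1819  (Merck)
  w_2 = 0.239841·0.7718 + -0.001403·9.6484 = 0.1716  (Visa)
  w_3 = 0.239841·0.4280 + -0.001403·20.4847 = 0.0739  (Disney)
  w_4 = 0.239841·1.6711 + -0.001403·12.6352 = 0.3831  (Ford)
Σw_i=1.0000  μᵀw=0.0950
σ²=wᵀΣw=λ₁·μ_p+λ₂ = 0.239841·0.095 + -0.001403 = 0.021382 ≈ 0.0214


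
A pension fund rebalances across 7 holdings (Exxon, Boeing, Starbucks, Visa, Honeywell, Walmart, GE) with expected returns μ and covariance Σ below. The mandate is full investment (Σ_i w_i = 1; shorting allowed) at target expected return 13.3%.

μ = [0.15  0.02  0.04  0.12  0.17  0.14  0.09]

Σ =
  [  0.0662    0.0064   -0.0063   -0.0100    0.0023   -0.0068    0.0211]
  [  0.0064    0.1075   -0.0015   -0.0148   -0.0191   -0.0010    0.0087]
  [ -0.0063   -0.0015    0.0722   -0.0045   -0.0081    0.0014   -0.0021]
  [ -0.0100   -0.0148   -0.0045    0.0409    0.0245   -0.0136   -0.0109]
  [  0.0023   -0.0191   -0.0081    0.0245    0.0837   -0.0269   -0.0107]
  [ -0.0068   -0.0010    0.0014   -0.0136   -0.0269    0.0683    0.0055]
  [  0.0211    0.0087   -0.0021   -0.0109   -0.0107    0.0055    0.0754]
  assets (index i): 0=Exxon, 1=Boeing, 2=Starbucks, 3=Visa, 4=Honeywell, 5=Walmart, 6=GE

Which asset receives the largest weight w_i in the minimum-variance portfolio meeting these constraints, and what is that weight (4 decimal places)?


u=Σ⁻¹μ = [2.9722  1.0230  1.3306  4.3019  2.4905  4.0938  0.9576]
v=Σ⁻¹𝟙 = [20.2401  16.1956  20.1098  41.0103  16.2668  30.0608  12.3342]
a=μᵀu=2.118428  b=𝟙ᵀu=17.169507  c=𝟙ᵀv=156.217697  D=ac−b²=36.144046
λ₁=(c·0.133−b)/D = (156.217697·0.133−17.169507)/36.144046 = 0.099807
λ₂=(a−b·0.133)/D = (2.118428−17.169507·0.133)/36.144046 = -0.004568
w* = 0.099807·u + -0.004568·v:
  w_0 = 0.099807·2.9722 + -0.004568·20.2401 = 0.2042  (Exxon)
  w_1 = 0.099807·1.0230 + -0.004568·16.1956 = 0.0281  (Boeing)
  w_2 = 0.099807·1.3306 + -0.004568·20.1098 = 0.0409  (Starbucks)
  w_3 = 0.099807·4.3019 + -0.004568·41.0103 = 0.2420  (Visa)
  w_4 = 0.099807·2.4905 + -0.004568·16.2668 = 0.1743  (Honeywell)
  w_5 = 0.099807·4.0938 + -0.004568·30.0608 = 0.2713  (Walmart)
  w_6 = 0.099807·0.9576 + -0.004568·12.3342 = 0.0392  (GE)
Σw_i=1.0000  μᵀw=0.1330
σ²=wᵀΣw=λ₁·μ_p+λ₂ = 0.099807·0.133 + -0.004568 = 0.008706 ≈ 0.0087

Walmart (0.2713)


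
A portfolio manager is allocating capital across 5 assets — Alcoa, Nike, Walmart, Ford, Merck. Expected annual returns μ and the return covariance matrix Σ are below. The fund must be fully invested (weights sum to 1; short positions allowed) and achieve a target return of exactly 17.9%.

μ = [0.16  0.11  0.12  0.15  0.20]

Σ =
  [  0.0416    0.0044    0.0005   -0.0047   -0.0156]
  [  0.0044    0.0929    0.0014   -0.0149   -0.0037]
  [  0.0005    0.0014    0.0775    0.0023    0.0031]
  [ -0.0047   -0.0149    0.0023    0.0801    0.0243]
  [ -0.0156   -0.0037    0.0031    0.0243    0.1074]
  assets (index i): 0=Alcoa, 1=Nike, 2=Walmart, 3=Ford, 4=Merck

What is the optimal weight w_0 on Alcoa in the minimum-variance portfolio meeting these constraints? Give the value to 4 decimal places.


g=Σ⁻¹μ = [4.6963  1.2991  1.3577  1.6936  2.1667]
h=Σ⁻¹𝟙 = [28.0615  11.7279  11.7088  12.7717  10.5633]
a=μᵀg=1.744612  b=𝟙ᵀg=11.213383  c=𝟙ᵀh=74.833197  D=ac−b²=4.814915
λ₁=(c·0.179−b)/D = (74.833197·0.179−11.213383)/4.814915 = 0.453125
λ₂=(a−b·0.179)/D = (1.744612−11.213383·0.179)/4.814915 = -0.054535
w* = 0.453125·g + -0.054535·h:
  w_0 = 0.453125·4.6963 + -0.054535·28.0615 = 0.5977  (Alcoa)
  w_1 = 0.453125·1.2991 + -0.054535·11.7279 = -0.0509  (Nike)
  w_2 = 0.453125·1.3577 + -0.054535·11.7088 = -0.0233  (Walmart)
  w_3 = 0.453125·1.6936 + -0.054535·12.7717 = 0.0709  (Ford)
  w_4 = 0.453125·2.1667 + -0.054535·10.5633 = 0.4057  (Merck)
Σw_i=1.0000  μᵀw=0.1790
σ²=wᵀΣw=λ₁·μ_p+λ₂ = 0.453125·0.179 + -0.054535 = 0.026574 ≈ 0.0266

0.5977


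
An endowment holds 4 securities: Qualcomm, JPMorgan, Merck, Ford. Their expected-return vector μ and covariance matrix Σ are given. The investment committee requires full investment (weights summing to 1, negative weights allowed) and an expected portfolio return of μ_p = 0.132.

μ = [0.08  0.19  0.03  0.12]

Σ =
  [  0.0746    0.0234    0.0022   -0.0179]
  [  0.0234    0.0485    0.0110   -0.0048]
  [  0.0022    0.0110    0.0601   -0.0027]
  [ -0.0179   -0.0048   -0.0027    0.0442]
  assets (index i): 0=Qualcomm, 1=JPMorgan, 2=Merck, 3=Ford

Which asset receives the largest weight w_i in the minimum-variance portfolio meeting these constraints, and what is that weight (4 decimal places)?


p=Σ⁻¹μ = [0.6483  3.9635  -0.0972  3.4020]
q=Σ⁻¹𝟙 = [16.7118  12.2385  15.2091  31.6505]
a=μᵀp=1.210243  b=𝟙ᵀp=7.916584  c=𝟙ᵀq=75.809885  D=ac−b²=29.076111
λ₁=(c·0.132−b)/D = (75.809885·0.132−7.916584)/29.076111 = 0.071891
λ₂=(a−b·0.132)/D = (1.210243−7.916584·0.132)/29.076111 = 0.005684
w* = 0.071891·p + 0.005684·q:
  w_0 = 0.071891·0.6483 + 0.005684·16.7118 = 0.1416  (Qualcomm)
  w_1 = 0.071891·3.9635 + 0.005684·12.2385 = 0.3545  (JPMorgan)
  w_2 = 0.071891·-0.0972 + 0.005684·15.2091 = 0.0795  (Merck)
  w_3 = 0.071891·3.4020 + 0.005684·31.6505 = 0.4245  (Ford)
Σw_i=1.0000  μᵀw=0.1320
σ²=wᵀΣw=λ₁·μ_p+λ₂ = 0.071891·0.132 + 0.005684 = 0.015173 ≈ 0.0152

Ford (0.4245)


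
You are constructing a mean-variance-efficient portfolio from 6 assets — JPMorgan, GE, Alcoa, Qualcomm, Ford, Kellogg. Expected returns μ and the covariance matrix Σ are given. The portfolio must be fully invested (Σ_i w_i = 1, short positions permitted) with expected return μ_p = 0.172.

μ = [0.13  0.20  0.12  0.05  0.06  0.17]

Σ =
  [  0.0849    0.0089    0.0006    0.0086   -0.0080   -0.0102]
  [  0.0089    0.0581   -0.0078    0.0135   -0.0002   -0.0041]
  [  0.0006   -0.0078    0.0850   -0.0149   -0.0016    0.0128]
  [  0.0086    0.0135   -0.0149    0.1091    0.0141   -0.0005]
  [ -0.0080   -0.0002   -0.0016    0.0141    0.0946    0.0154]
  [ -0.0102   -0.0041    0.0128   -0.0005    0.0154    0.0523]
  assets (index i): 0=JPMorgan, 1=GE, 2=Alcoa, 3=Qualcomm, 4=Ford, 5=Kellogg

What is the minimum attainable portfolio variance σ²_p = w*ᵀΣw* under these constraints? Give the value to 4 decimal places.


0.0178

g=Σ⁻¹μ = [1.5798  3.6004  1.2189  0.0417  0.2238  3.4770]
h=Σ⁻¹𝟙 = [12.1223  16.6349  11.9022  6.8308  7.9491  17.6004]
a=μᵀg=1.678333  b=𝟙ᵀg=10.141688  c=𝟙ᵀh=73.039680  D=ac−b²=19.731075
λ₁=(c·0.172−b)/D = (73.039680·0.172−10.141688)/19.731075 = 0.122707
λ₂=(a−b·0.172)/D = (1.678333−10.141688·0.172)/19.731075 = -0.003347
w* = 0.122707·g + -0.003347·h:
  w_0 = 0.122707·1.5798 + -0.003347·12.1223 = 0.1533  (JPMorgan)
  w_1 = 0.122707·3.6004 + -0.003347·16.6349 = 0.3861  (GE)
  w_2 = 0.122707·1.2189 + -0.003347·11.9022 = 0.1097  (Alcoa)
  w_3 = 0.122707·0.0417 + -0.003347·6.8308 = -0.0177  (Qualcomm)
  w_4 = 0.122707·0.2238 + -0.003347·7.9491 = 0.0009  (Ford)
  w_5 = 0.122707·3.4770 + -0.003347·17.6004 = 0.3677  (Kellogg)
Σw_i=1.0000  μᵀw=0.1720
σ²=wᵀΣw=λ₁·μ_p+λ₂ = 0.122707·0.172 + -0.003347 = 0.017759 ≈ 0.0178


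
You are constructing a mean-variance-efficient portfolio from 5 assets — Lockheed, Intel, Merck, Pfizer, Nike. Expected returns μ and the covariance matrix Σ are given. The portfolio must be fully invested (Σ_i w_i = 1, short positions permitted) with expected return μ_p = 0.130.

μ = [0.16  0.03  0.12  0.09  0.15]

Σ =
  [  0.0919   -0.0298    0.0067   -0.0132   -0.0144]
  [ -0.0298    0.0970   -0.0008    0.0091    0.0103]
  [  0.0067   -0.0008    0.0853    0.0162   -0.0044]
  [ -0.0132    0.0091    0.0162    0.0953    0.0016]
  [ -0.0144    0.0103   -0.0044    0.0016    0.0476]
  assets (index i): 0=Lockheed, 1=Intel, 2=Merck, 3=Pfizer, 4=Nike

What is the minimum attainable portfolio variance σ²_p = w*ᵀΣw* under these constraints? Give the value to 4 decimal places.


p=Σ⁻¹μ = [2.5994  0.6142  1.2241  0.9725  3.8852]
q=Σ⁻¹𝟙 = [19.6479  12.8685  9.6918  9.9231  24.7301]
a=μᵀp=1.251522  b=𝟙ᵀp=9.295331  c=𝟙ᵀq=76.861398  D=ac−b²=9.790574
λ₁=(c·0.130−b)/D = (76.861398·0.130−9.295331)/9.790574 = 0.071155
λ₂=(a−b·0.130)/D = (1.251522−9.295331·0.130)/9.790574 = 0.004405
w* = 0.071155·p + 0.004405·q:
  w_0 = 0.071155·2.5994 + 0.004405·19.6479 = 0.2715  (Lockheed)
  w_1 = 0.071155·0.6142 + 0.004405·12.8685 = 0.1004  (Intel)
  w_2 = 0.071155·1.2241 + 0.004405·9.6918 = 0.1298  (Merck)
  w_3 = 0.071155·0.9725 + 0.004405·9.9231 = 0.1129  (Pfizer)
  w_4 = 0.071155·3.8852 + 0.004405·24.7301 = 0.3854  (Nike)
Σw_i=1.0000  μᵀw=0.1300
σ²=wᵀΣw=λ₁·μ_p+λ₂ = 0.071155·0.130 + 0.004405 = 0.013655 ≈ 0.0137

0.0137


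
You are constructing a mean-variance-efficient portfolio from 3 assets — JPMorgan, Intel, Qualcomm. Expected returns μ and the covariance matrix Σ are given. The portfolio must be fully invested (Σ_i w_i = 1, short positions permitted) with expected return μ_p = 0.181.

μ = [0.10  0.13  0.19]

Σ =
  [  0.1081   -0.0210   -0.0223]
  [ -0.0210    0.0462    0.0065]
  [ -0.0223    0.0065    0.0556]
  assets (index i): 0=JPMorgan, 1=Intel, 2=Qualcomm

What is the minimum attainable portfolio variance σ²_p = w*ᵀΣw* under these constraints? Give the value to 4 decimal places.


0.0418

p=Σ⁻¹μ = [2.3970  3.3423  3.9879]
q=Σ⁻¹𝟙 = [19.1747  27.1957  22.4968]
a=μᵀp=1.431915  b=𝟙ᵀp=9.727311  c=𝟙ᵀq=68.867250  D=ac−b²=3.991456
λ₁=(c·0.181−b)/D = (68.867250·0.181−9.727311)/3.991456 = 0.685880
λ₂=(a−b·0.181)/D = (1.431915−9.727311·0.181)/3.991456 = -0.082358
w* = 0.685880·p + -0.082358·q:
  w_0 = 0.685880·2.3970 + -0.082358·19.1747 = 0.0649  (JPMorgan)
  w_1 = 0.685880·3.3423 + -0.082358·27.1957 = 0.0527  (Intel)
  w_2 = 0.685880·3.9879 + -0.082358·22.4968 = 0.8824  (Qualcomm)
Σw_i=1.0000  μᵀw=0.1810
σ²=wᵀΣw=λ₁·μ_p+λ₂ = 0.685880·0.181 + -0.082358 = 0.041786 ≈ 0.0418


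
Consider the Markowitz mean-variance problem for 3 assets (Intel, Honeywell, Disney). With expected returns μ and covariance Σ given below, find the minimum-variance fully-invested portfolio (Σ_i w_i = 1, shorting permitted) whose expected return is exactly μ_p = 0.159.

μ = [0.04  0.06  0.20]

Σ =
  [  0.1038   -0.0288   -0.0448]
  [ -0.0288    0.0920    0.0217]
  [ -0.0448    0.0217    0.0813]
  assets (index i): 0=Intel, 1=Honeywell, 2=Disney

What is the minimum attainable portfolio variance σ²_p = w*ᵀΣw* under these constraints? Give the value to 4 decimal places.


g=Σ⁻¹μ = [1.9981  0.4671  3.4364]
h=Σ⁻¹𝟙 = [22.3451  12.8692  21.1783]
a=μᵀg=0.795230  b=𝟙ᵀg=5.901627  c=𝟙ᵀh=56.392695  D=ac−b²=10.015969
λ₁=(c·0.159−b)/D = (56.392695·0.159−5.901627)/10.015969 = 0.305993
λ₂=(a−b·0.159)/D = (0.795230−5.901627·0.159)/10.015969 = -0.014290
w* = 0.305993·g + -0.014290·h:
  w_0 = 0.305993·1.9981 + -0.014290·22.3451 = 0.2921  (Intel)
  w_1 = 0.305993·0.4671 + -0.014290·12.8692 = -0.0410  (Honeywell)
  w_2 = 0.305993·3.4364 + -0.014290·21.1783 = 0.7489  (Disney)
Σw_i=1.0000  μᵀw=0.1590
σ²=wᵀΣw=λ₁·μ_p+λ₂ = 0.305993·0.159 + -0.014290 = 0.034363 ≈ 0.0344

0.0344


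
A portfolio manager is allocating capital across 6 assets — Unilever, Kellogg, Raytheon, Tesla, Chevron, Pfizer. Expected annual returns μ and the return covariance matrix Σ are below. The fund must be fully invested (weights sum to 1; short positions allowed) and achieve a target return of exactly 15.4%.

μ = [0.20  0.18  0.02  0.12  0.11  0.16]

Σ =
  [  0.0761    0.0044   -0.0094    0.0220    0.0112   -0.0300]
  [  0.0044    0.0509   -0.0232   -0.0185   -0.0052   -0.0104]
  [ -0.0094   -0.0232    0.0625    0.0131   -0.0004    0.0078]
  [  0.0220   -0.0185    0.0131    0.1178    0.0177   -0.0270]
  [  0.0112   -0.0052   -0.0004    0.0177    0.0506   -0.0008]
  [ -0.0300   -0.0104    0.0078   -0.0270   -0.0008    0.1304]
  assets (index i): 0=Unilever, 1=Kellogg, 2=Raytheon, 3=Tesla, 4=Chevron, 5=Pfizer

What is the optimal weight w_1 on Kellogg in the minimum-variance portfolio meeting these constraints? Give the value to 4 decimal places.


0.3481

u=Σ⁻¹μ = [2.9180  5.4802  2.1938  1.4169  1.6526  2.5077]
v=Σ⁻¹𝟙 = [14.8790  39.9646  29.3994  9.3897  17.7548  14.5737]
a=μᵀu=2.366936  b=𝟙ᵀu=16.169015  c=𝟙ᵀv=125.961300  D=ac−b²=36.705338
λ₁=(c·0.154−b)/D = (125.961300·0.154−16.169015)/36.705338 = 0.087972
λ₂=(a−b·0.154)/D = (2.366936−16.169015·0.154)/36.705338 = -0.003354
w* = 0.087972·u + -0.003354·v:
  w_0 = 0.087972·2.9180 + -0.003354·14.8790 = 0.2068  (Unilever)
  w_1 = 0.087972·5.4802 + -0.003354·39.9646 = 0.3481  (Kellogg)
  w_2 = 0.087972·2.1938 + -0.003354·29.3994 = 0.0944  (Raytheon)
  w_3 = 0.087972·1.4169 + -0.003354·9.3897 = 0.0932  (Tesla)
  w_4 = 0.087972·1.6526 + -0.003354·17.7548 = 0.0858  (Chevron)
  w_5 = 0.087972·2.5077 + -0.003354·14.5737 = 0.1717  (Pfizer)
Σw_i=1.0000  μᵀw=0.1540
σ²=wᵀΣw=λ₁·μ_p+λ₂ = 0.087972·0.154 + -0.003354 = 0.010194 ≈ 0.0102


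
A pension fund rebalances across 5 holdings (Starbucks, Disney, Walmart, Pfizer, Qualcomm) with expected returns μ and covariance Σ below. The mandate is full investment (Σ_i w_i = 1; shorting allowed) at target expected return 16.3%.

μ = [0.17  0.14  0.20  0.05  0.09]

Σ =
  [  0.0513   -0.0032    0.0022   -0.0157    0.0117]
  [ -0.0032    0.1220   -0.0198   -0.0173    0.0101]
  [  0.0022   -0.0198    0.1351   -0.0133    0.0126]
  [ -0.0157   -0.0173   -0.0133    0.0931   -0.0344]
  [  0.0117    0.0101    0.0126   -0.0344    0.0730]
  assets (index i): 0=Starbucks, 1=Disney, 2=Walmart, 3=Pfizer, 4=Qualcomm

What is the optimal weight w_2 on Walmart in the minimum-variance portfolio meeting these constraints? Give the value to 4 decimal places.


p=Σ⁻¹μ = [3.7563  1.7509  1.7858  2.1561  1.0964]
q=Σ⁻¹𝟙 = [23.3526  12.4095  9.5982  25.1712  18.4437]
a=μᵀp=1.447330  b=𝟙ᵀp=10.545410  c=𝟙ᵀq=88.975233  D=ac−b²=17.570842
λ₁=(c·0.163−b)/D = (88.975233·0.163−10.545410)/17.570842 = 0.225234
λ₂=(a−b·0.163)/D = (1.447330−10.545410·0.163)/17.570842 = -0.015456
w* = 0.225234·p + -0.015456·q:
  w_0 = 0.225234·3.7563 + -0.015456·23.3526 = 0.4851  (Starbucks)
  w_1 = 0.225234·1.7509 + -0.015456·12.4095 = 0.2026  (Disney)
  w_2 = 0.225234·1.7858 + -0.015456·9.5982 = 0.2539  (Walmart)
  w_3 = 0.225234·2.1561 + -0.015456·25.1712 = 0.0966  (Pfizer)
  w_4 = 0.225234·1.0964 + -0.015456·18.4437 = -0.0381  (Qualcomm)
Σw_i=1.0000  μᵀw=0.1630
σ²=wᵀΣw=λ₁·μ_p+λ₂ = 0.225234·0.163 + -0.015456 = 0.021257 ≈ 0.0213

0.2539


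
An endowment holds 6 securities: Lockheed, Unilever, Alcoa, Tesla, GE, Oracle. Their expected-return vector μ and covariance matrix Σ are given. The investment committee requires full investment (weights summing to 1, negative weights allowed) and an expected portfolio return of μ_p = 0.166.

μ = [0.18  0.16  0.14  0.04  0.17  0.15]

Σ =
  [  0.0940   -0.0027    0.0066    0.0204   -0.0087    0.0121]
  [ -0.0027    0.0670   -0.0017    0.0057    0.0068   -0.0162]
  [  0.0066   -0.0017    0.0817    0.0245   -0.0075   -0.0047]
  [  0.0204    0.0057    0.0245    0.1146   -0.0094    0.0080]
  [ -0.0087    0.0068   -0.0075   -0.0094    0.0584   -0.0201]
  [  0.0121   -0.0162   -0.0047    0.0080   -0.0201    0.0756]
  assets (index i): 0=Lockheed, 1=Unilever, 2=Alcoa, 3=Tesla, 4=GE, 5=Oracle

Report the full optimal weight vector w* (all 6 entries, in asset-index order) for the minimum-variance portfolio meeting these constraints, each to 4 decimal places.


0.1337  0.2073  0.1643  -0.0514  0.2953  0.2508

g=Σ⁻¹μ = [1.8785  3.0245  2.3997  -0.5514  4.3280  3.6898]
h=Σ⁻¹𝟙 = [8.8086  18.2675  14.6083  3.6945  26.8268  23.3819]
a=μᵀg=2.425186  b=𝟙ᵀg=14.769126  c=𝟙ᵀh=95.587584  D=ac−b²=13.690613
λ₁=(c·0.166−b)/D = (95.587584·0.166−14.769126)/13.690613 = 0.080231
λ₂=(a−b·0.166)/D = (2.425186−14.769126·0.166)/13.690613 = -0.001935
w* = 0.080231·g + -0.001935·h:
  w_0 = 0.080231·1.8785 + -0.001935·8.8086 = 0.1337  (Lockheed)
  w_1 = 0.080231·3.0245 + -0.001935·18.2675 = 0.2073  (Unilever)
  w_2 = 0.080231·2.3997 + -0.001935·14.6083 = 0.1643  (Alcoa)
  w_3 = 0.080231·-0.5514 + -0.001935·3.6945 = -0.0514  (Tesla)
  w_4 = 0.080231·4.3280 + -0.001935·26.8268 = 0.2953  (GE)
  w_5 = 0.080231·3.6898 + -0.001935·23.3819 = 0.2508  (Oracle)
Σw_i=1.0000  μᵀw=0.1660
σ²=wᵀΣw=λ₁·μ_p+λ₂ = 0.080231·0.166 + -0.001935 = 0.011384 ≈ 0.0114


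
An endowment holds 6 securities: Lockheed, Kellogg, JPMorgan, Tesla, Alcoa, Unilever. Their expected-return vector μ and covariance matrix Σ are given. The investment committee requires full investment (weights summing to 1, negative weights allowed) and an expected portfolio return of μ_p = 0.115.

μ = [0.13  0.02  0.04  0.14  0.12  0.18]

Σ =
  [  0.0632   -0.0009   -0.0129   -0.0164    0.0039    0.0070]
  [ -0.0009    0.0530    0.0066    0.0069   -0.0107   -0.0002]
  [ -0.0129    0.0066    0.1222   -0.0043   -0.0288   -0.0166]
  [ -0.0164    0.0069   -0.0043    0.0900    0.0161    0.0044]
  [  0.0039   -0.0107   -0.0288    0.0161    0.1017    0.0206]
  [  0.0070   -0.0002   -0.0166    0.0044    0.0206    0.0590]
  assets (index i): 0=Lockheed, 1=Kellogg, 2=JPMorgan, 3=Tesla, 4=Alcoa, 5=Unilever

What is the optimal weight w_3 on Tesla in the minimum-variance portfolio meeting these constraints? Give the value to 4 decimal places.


x=Σ⁻¹μ = [2.4200  0.1705  1.1490  1.7986  0.5891  2.7478]
y=Σ⁻¹𝟙 = [19.7142  18.0898  14.0371  11.4569  10.2690  14.1811]
a=μᵀx=1.181063  b=𝟙ᵀx=8.874973  c=𝟙ᵀy=87.748159  D=ac−b²=24.870946
λ₁=(c·0.115−b)/D = (87.748159·0.115−8.874973)/24.870946 = 0.048895
λ₂=(a−b·0.115)/D = (1.181063−8.874973·0.115)/24.870946 = 0.006451
w* = 0.048895·x + 0.006451·y:
  w_0 = 0.048895·2.4200 + 0.006451·19.7142 = 0.2455  (Lockheed)
  w_1 = 0.048895·0.1705 + 0.006451·18.0898 = 0.1250  (Kellogg)
  w_2 = 0.048895·1.1490 + 0.006451·14.0371 = 0.1467  (JPMorgan)
  w_3 = 0.048895·1.7986 + 0.006451·11.4569 = 0.1619  (Tesla)
  w_4 = 0.048895·0.5891 + 0.006451·10.2690 = 0.0951  (Alcoa)
  w_5 = 0.048895·2.7478 + 0.006451·14.1811 = 0.2258  (Unilever)
Σw_i=1.0000  μᵀw=0.1150
σ²=wᵀΣw=λ₁·μ_p+λ₂ = 0.048895·0.115 + 0.006451 = 0.012074 ≈ 0.0121

0.1619


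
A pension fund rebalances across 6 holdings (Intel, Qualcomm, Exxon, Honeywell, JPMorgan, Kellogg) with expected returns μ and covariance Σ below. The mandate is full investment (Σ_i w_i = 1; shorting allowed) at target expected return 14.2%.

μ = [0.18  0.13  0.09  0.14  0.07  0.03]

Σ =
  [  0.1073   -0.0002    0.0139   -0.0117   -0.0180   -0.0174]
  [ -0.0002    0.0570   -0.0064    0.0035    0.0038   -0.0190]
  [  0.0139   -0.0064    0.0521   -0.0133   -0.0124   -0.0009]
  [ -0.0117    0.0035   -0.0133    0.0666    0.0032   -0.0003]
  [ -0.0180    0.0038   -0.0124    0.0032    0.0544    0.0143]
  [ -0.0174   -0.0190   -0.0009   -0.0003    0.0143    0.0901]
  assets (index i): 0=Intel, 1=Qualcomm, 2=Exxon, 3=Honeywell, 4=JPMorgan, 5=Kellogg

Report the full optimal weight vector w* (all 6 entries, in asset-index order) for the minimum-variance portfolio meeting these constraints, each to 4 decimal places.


0.2860  0.2347  0.1263  0.3196  0.0725  -0.0390

g=Σ⁻¹μ = [2.1378  2.6256  2.6816  2.7842  1.9902  1.0197]
h=Σ⁻¹𝟙 = [14.2053  23.2296  29.3532  21.1239  22.8392  15.4794]
a=μᵀg=1.527169  b=𝟙ᵀg=13.239070  c=𝟙ᵀh=126.230596  D=ac−b²=17.502523
λ₁=(c·0.142−b)/D = (126.230596·0.142−13.239070)/17.502523 = 0.267714
λ₂=(a−b·0.142)/D = (1.527169−13.239070·0.142)/17.502523 = -0.020156
w* = 0.267714·g + -0.020156·h:
  w_0 = 0.267714·2.1378 + -0.020156·14.2053 = 0.2860  (Intel)
  w_1 = 0.267714·2.6256 + -0.020156·23.2296 = 0.2347  (Qualcomm)
  w_2 = 0.267714·2.6816 + -0.020156·29.3532 = 0.1263  (Exxon)
  w_3 = 0.267714·2.7842 + -0.020156·21.1239 = 0.3196  (Honeywell)
  w_4 = 0.267714·1.9902 + -0.020156·22.8392 = 0.0725  (JPMorgan)
  w_5 = 0.267714·1.0197 + -0.020156·15.4794 = -0.0390  (Kellogg)
Σw_i=1.0000  μᵀw=0.1420
σ²=wᵀΣw=λ₁·μ_p+λ₂ = 0.267714·0.142 + -0.020156 = 0.017860 ≈ 0.0179


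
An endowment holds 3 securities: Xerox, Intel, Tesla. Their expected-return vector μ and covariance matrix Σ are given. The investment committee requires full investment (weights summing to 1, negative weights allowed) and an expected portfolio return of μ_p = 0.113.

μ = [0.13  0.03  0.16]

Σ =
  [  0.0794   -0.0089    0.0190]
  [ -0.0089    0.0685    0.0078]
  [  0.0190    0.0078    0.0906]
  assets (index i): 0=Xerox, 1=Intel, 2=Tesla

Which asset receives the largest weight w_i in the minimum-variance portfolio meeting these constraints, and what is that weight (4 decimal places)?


Xerox (0.3903)

p=Σ⁻¹μ = [1.3414  0.4476  1.4462]
q=Σ⁻¹𝟙 = [12.6356  15.4365  7.0587]
a=μᵀp=0.419194  b=𝟙ᵀp=3.235119  c=𝟙ᵀq=35.130822  D=ac−b²=4.260629
λ₁=(c·0.113−b)/D = (35.130822·0.113−3.235119)/4.260629 = 0.172431
λ₂=(a−b·0.113)/D = (0.419194−3.235119·0.113)/4.260629 = 0.012586
w* = 0.172431·p + 0.012586·q:
  w_0 = 0.172431·1.3414 + 0.012586·12.6356 = 0.3903  (Xerox)
  w_1 = 0.172431·0.4476 + 0.012586·15.4365 = 0.2715  (Intel)
  w_2 = 0.172431·1.4462 + 0.012586·7.0587 = 0.3382  (Tesla)
Σw_i=1.0000  μᵀw=0.1130
σ²=wᵀΣw=λ₁·μ_p+λ₂ = 0.172431·0.113 + 0.012586 = 0.032071 ≈ 0.0321


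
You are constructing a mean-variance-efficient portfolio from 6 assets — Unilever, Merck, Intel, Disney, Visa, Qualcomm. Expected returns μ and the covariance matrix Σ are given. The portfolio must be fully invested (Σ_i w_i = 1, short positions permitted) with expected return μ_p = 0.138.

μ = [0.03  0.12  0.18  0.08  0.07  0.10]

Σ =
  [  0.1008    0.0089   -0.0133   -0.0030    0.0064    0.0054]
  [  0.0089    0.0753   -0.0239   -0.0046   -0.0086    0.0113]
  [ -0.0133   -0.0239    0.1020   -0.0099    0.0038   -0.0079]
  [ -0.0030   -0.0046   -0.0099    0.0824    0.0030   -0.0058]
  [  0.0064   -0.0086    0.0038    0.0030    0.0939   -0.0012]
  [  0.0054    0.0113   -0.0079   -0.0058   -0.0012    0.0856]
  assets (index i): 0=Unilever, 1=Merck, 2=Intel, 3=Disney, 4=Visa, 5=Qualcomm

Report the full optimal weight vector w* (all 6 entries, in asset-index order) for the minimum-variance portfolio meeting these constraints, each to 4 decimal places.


x=Σ⁻¹μ = [0.3574  2.3726  2.5724  1.4794  0.8021  1.1814]
y=Σ⁻¹𝟙 = [9.8043  18.0941  17.3743  16.0159  10.5709  11.5120]
a=μᵀx=1.051101  b=𝟙ᵀx=8.765224  c=𝟙ᵀy=83.371414  D=ac−b²=10.802634
λ₁=(c·0.138−b)/D = (83.371414·0.138−8.765224)/10.802634 = 0.253645
λ₂=(a−b·0.138)/D = (1.051101−8.765224·0.138)/10.802634 = -0.014672
w* = 0.253645·x + -0.014672·y:
  w_0 = 0.253645·0.3574 + -0.014672·9.8043 = -0.0532  (Unilever)
  w_1 = 0.253645·2.3726 + -0.014672·18.0941 = 0.3363  (Merck)
  w_2 = 0.253645·2.5724 + -0.014672·17.3743 = 0.3976  (Intel)
  w_3 = 0.253645·1.4794 + -0.014672·16.0159 = 0.1402  (Disney)
  w_4 = 0.253645·0.8021 + -0.014672·10.5709 = 0.0484  (Visa)
  w_5 = 0.253645·1.1814 + -0.014672·11.5120 = 0.1307  (Qualcomm)
Σw_i=1.0000  μᵀw=0.1380
σ²=wᵀΣw=λ₁·μ_p+λ₂ = 0.253645·0.138 + -0.014672 = 0.020331 ≈ 0.0203

-0.0532  0.3363  0.3976  0.1402  0.0484  0.1307


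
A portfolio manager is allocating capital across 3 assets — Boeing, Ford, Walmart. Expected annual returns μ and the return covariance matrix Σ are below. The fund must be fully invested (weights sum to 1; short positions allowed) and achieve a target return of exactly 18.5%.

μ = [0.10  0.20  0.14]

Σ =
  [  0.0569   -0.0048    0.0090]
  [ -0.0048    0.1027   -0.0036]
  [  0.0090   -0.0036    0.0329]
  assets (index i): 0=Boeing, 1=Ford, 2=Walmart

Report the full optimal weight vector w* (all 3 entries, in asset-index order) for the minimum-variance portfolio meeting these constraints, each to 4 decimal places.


p=Σ⁻¹μ = [1.2843  2.1526  4.1395]
q=Σ⁻¹𝟙 = [14.1414  11.3715  27.7710]
a=μᵀp=1.138474  b=𝟙ᵀp=7.576376  c=𝟙ᵀq=53.283863  D=ac−b²=3.260807
λ₁=(c·0.185−b)/D = (53.283863·0.185−7.576376)/3.260807 = 0.699563
λ₂=(a−b·0.185)/D = (1.138474−7.576376·0.185)/3.260807 = -0.080703
w* = 0.699563·p + -0.080703·q:
  w_0 = 0.699563·1.2843 + -0.080703·14.1414 = -0.2428  (Boeing)
  w_1 = 0.699563·2.1526 + -0.080703·11.3715 = 0.5881  (Ford)
  w_2 = 0.699563·4.1395 + -0.080703·27.7710 = 0.6547  (Walmart)
Σw_i=1.0000  μᵀw=0.1850
σ²=wᵀΣw=λ₁·μ_p+λ₂ = 0.699563·0.185 + -0.080703 = 0.048716 ≈ 0.0487

-0.2428  0.5881  0.6547


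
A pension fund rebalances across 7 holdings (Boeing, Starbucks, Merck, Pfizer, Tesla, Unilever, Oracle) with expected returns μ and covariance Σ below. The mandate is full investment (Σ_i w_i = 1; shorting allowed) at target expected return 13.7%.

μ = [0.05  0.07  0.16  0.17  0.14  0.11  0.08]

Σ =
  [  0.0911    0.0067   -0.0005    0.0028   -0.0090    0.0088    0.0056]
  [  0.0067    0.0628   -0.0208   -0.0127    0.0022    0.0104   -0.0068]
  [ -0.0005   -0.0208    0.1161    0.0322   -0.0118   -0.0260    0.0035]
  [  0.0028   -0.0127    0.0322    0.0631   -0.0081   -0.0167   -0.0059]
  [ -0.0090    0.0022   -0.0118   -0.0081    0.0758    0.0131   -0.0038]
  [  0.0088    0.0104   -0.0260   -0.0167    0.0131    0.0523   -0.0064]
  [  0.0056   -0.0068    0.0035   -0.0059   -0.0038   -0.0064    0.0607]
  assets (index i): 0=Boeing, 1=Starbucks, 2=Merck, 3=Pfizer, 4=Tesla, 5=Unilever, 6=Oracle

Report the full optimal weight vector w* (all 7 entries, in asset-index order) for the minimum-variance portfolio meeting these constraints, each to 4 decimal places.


u=Σ⁻¹μ = [0.0157  1.9951  1.6309  3.6454  1.9493  3.4704  2.2882]
v=Σ⁻¹𝟙 = [5.9807  22.0404  12.5169  24.9131  14.3639  27.2311  23.8620]
a=μᵀu=1.858817  b=𝟙ᵀu=14.995114  c=𝟙ᵀv=130.908055  D=ac−b²=18.480631
λ₁=(c·0.137−b)/D = (130.908055·0.137−14.995114)/18.480631 = 0.159047
λ₂=(a−b·0.137)/D = (1.858817−14.995114·0.137)/18.480631 = -0.010579
w* = 0.159047·u + -0.010579·v:
  w_0 = 0.159047·0.0157 + -0.010579·5.9807 = -0.0608  (Boeing)
  w_1 = 0.159047·1.9951 + -0.010579·22.0404 = 0.0841  (Starbucks)
  w_2 = 0.159047·1.6309 + -0.010579·12.5169 = 0.1270  (Merck)
  w_3 = 0.159047·3.6454 + -0.010579·24.9131 = 0.3162  (Pfizer)
  w_4 = 0.159047·1.9493 + -0.010579·14.3639 = 0.1581  (Tesla)
  w_5 = 0.159047·3.4704 + -0.010579·27.2311 = 0.2639  (Unilever)
  w_6 = 0.159047·2.2882 + -0.010579·23.8620 = 0.1115  (Oracle)
Σw_i=1.0000  μᵀw=0.1370
σ²=wᵀΣw=λ₁·μ_p+λ₂ = 0.159047·0.137 + -0.010579 = 0.011210 ≈ 0.0112

-0.0608  0.0841  0.1270  0.3162  0.1581  0.2639  0.1115


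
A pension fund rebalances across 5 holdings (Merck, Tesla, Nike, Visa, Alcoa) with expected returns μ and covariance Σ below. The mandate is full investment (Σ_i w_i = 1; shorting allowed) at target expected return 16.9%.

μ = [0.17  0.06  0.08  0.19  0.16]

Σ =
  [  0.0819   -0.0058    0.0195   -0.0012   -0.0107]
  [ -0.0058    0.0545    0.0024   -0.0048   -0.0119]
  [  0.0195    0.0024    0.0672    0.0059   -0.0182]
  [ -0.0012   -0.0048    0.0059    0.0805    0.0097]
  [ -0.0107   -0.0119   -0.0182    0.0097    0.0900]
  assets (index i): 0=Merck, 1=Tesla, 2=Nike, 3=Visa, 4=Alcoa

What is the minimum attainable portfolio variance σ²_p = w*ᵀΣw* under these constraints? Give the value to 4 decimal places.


x=Σ⁻¹μ = [2.3392  1.9972  0.8609  2.1789  2.2592]
y=Σ⁻¹𝟙 = [13.0047  23.8916  14.0300  10.9065  17.4779]
a=μᵀx=1.361835  b=𝟙ᵀx=9.635408  c=𝟙ᵀy=79.310826  D=ac−b²=15.167174
λ₁=(c·0.169−b)/D = (79.310826·0.169−9.635408)/15.167174 = 0.248439
λ₂=(a−b·0.169)/D = (1.361835−9.635408·0.169)/15.167174 = -0.017574
w* = 0.248439·x + -0.017574·y:
  w_0 = 0.248439·2.3392 + -0.017574·13.0047 = 0.3526  (Merck)
  w_1 = 0.248439·1.9972 + -0.017574·23.8916 = 0.0763  (Tesla)
  w_2 = 0.248439·0.8609 + -0.017574·14.0300 = -0.0327  (Nike)
  w_3 = 0.248439·2.1789 + -0.017574·10.9065 = 0.3496  (Visa)
  w_4 = 0.248439·2.2592 + -0.017574·17.4779 = 0.2541  (Alcoa)
Σw_i=1.0000  μᵀw=0.1690
σ²=wᵀΣw=λ₁·μ_p+λ₂ = 0.248439·0.169 + -0.017574 = 0.024412 ≈ 0.0244

0.0244


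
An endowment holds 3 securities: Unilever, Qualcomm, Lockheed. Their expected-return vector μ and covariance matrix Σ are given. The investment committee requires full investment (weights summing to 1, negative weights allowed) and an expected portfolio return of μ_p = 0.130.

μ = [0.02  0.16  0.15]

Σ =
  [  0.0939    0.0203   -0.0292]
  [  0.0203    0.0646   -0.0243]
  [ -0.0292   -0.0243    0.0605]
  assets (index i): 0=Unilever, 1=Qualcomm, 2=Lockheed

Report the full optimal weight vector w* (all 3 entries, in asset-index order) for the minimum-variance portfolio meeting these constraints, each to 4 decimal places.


x=Σ⁻¹μ = [0.7388  3.9007  4.4027]
y=Σ⁻¹𝟙 = [16.1031  23.0420  33.5559]
a=μᵀx=1.299290  b=𝟙ᵀx=9.042171  c=𝟙ᵀy=72.701001  D=ac−b²=12.698813
λ₁=(c·0.130−b)/D = (72.701001·0.130−9.042171)/12.698813 = 0.032205
λ₂=(a−b·0.130)/D = (1.299290−9.042171·0.130)/12.698813 = 0.009750
w* = 0.032205·x + 0.009750·y:
  w_0 = 0.032205·0.7388 + 0.009750·16.1031 = 0.1808  (Unilever)
  w_1 = 0.032205·3.9007 + 0.009750·23.0420 = 0.3503  (Qualcomm)
  w_2 = 0.032205·4.4027 + 0.009750·33.5559 = 0.4689  (Lockheed)
Σw_i=1.0000  μᵀw=0.1300
σ²=wᵀΣw=λ₁·μ_p+λ₂ = 0.032205·0.130 + 0.009750 = 0.013936 ≈ 0.0139

0.1808  0.3503  0.4689


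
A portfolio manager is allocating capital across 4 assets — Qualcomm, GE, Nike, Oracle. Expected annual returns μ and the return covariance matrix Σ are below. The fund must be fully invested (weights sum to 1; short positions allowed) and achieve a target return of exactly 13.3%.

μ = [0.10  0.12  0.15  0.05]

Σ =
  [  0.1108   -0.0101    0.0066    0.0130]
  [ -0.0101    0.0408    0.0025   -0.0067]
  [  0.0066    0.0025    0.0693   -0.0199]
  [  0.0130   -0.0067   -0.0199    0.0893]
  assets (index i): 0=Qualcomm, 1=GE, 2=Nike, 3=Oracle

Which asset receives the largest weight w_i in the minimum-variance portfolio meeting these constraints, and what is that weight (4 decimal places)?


p=Σ⁻¹μ = [0.9208  3.2220  2.2994  1.1800]
q=Σ⁻¹𝟙 = [8.7155  28.2227  17.1379  15.8660]
a=μᵀp=0.882636  b=𝟙ᵀp=7.622252  c=𝟙ᵀq=69.942051  D=ac−b²=3.634620
λ₁=(c·0.133−b)/D = (69.942051·0.133−7.622252)/3.634620 = 0.462233
λ₂=(a−b·0.133)/D = (0.882636−7.622252·0.133)/3.634620 = -0.036076
w* = 0.462233·p + -0.036076·q:
  w_0 = 0.462233·0.9208 + -0.036076·8.7155 = 0.1112  (Qualcomm)
  w_1 = 0.462233·3.2220 + -0.036076·28.2227 = 0.4711  (GE)
  w_2 = 0.462233·2.2994 + -0.036076·17.1379 = 0.4446  (Nike)
  w_3 = 0.462233·1.1800 + -0.036076·15.8660 = -0.0269  (Oracle)
Σw_i=1.0000  μᵀw=0.1330
σ²=wᵀΣw=λ₁·μ_p+λ₂ = 0.462233·0.133 + -0.036076 = 0.025401 ≈ 0.0254

GE (0.4711)


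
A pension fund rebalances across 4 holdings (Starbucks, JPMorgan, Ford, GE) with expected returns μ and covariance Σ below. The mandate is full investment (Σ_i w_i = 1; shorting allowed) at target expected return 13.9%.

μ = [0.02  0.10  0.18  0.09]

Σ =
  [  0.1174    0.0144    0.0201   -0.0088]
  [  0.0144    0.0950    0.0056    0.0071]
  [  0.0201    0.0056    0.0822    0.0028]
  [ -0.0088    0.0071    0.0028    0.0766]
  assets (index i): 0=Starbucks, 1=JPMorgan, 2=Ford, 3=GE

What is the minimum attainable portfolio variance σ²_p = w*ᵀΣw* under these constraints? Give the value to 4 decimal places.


0.0348

g=Σ⁻¹μ = [-0.2330  0.8873  2.1527  0.9872]
h=Σ⁻¹𝟙 = [6.8685  7.9713  9.5083  12.7575]
a=μᵀg=0.560402  b=𝟙ᵀg=3.794165  c=𝟙ᵀh=37.105558  D=ac−b²=6.398338
λ₁=(c·0.139−b)/D = (37.105558·0.139−3.794165)/6.398338 = 0.213103
λ₂=(a−b·0.139)/D = (0.560402−3.794165·0.139)/6.398338 = 0.005160
w* = 0.213103·g + 0.005160·h:
  w_0 = 0.213103·-0.2330 + 0.005160·6.8685 = -0.0142  (Starbucks)
  w_1 = 0.213103·0.8873 + 0.005160·7.9713 = 0.2302  (JPMorgan)
  w_2 = 0.213103·2.1527 + 0.005160·9.5083 = 0.5078  (Ford)
  w_3 = 0.213103·0.9872 + 0.005160·12.7575 = 0.2762  (GE)
Σw_i=1.0000  μᵀw=0.1390
σ²=wᵀΣw=λ₁·μ_p+λ₂ = 0.213103·0.139 + 0.005160 = 0.034781 ≈ 0.0348


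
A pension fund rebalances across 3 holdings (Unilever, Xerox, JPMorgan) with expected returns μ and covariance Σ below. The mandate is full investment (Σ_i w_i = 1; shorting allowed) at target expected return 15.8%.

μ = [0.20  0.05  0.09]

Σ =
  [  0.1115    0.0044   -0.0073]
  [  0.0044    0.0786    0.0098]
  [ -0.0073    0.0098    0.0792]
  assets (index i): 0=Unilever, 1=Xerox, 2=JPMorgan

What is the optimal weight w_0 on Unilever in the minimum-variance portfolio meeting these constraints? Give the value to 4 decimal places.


u=Σ⁻¹μ = [1.8615  0.3746  1.2616]
v=Σ⁻¹𝟙 = [9.3435  10.6828  12.1656]
a=μᵀu=0.504582  b=𝟙ᵀu=3.497752  c=𝟙ᵀv=32.191922  D=ac−b²=4.009181
λ₁=(c·0.158−b)/D = (32.191922·0.158−3.497752)/4.009181 = 0.396233
λ₂=(a−b·0.158)/D = (0.504582−3.497752·0.158)/4.009181 = -0.011988
w* = 0.396233·u + -0.011988·v:
  w_0 = 0.396233·1.8615 + -0.011988·9.3435 = 0.6256  (Unilever)
  w_1 = 0.396233·0.3746 + -0.011988·10.6828 = 0.0204  (Xerox)
  w_2 = 0.396233·1.2616 + -0.011988·12.1656 = 0.3540  (JPMorgan)
Σw_i=1.0000  μᵀw=0.1580
σ²=wᵀΣw=λ₁·μ_p+λ₂ = 0.396233·0.158 + -0.011988 = 0.050617 ≈ 0.0506

0.6256


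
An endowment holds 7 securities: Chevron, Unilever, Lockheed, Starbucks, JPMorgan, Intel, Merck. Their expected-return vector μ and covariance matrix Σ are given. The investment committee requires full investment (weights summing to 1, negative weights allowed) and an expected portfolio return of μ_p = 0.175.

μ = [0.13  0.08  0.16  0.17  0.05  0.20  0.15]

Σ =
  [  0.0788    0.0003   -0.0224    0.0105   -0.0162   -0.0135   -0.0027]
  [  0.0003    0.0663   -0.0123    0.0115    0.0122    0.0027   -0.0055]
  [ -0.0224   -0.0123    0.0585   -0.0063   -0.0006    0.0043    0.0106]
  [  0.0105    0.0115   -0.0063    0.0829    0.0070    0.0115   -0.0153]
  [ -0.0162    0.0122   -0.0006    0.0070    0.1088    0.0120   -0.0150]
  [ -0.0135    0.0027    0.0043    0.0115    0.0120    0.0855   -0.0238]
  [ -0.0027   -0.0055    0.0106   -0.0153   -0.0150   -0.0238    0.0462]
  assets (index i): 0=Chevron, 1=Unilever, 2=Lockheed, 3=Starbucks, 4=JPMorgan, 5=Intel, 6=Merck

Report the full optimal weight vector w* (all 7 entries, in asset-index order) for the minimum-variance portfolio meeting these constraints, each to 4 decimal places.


0.1333  -0.0340  0.1516  0.1696  -0.0562  0.2952  0.3406

p=Σ⁻¹μ = [3.3642  1.5627  3.2317  2.1209  1.0567  3.8756  5.9299]
q=Σ⁻¹𝟙 = [25.4924  17.1916  23.1726  11.2995  13.4746  21.4695  39.0418]
a=μᵀp=3.157436  b=𝟙ᵀp=21.141779  c=𝟙ᵀq=151.142064  D=ac−b²=30.246588
λ₁=(c·0.175−b)/D = (151.142064·0.175−21.141779)/30.246588 = 0.175494
λ₂=(a−b·0.175)/D = (3.157436−21.141779·0.175)/30.246588 = -0.017932
w* = 0.175494·p + -0.017932·q:
  w_0 = 0.175494·3.3642 + -0.017932·25.4924 = 0.1333  (Chevron)
  w_1 = 0.175494·1.5627 + -0.017932·17.1916 = -0.0340  (Unilever)
  w_2 = 0.175494·3.2317 + -0.017932·23.1726 = 0.1516  (Lockheed)
  w_3 = 0.175494·2.1209 + -0.017932·11.2995 = 0.1696  (Starbucks)
  w_4 = 0.175494·1.0567 + -0.017932·13.4746 = -0.0562  (JPMorgan)
  w_5 = 0.175494·3.8756 + -0.017932·21.4695 = 0.2952  (Intel)
  w_6 = 0.175494·5.9299 + -0.017932·39.0418 = 0.3406  (Merck)
Σw_i=1.0000  μᵀw=0.1750
σ²=wᵀΣw=λ₁·μ_p+λ₂ = 0.175494·0.175 + -0.017932 = 0.012780 ≈ 0.0128


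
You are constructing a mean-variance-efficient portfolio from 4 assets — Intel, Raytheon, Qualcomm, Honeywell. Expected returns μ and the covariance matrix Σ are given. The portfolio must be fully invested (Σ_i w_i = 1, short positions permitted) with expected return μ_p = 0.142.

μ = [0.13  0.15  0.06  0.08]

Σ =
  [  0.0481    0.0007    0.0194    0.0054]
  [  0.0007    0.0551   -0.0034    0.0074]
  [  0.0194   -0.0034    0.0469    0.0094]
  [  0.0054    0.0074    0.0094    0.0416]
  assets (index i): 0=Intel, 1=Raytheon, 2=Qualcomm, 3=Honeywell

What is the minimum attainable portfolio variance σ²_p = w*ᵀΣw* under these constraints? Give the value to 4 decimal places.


x=Σ⁻¹μ = [2.4487  2.5581  0.2318  1.0978]
y=Σ⁻¹𝟙 = [13.1432  16.6542  13.8371  16.2432]
a=μᵀx=0.803780  b=𝟙ᵀx=6.336430  c=𝟙ᵀy=59.877710  D=ac−b²=7.978161
λ₁=(c·0.142−b)/D = (59.877710·0.142−6.336430)/7.978161 = 0.271517
λ₂=(a−b·0.142)/D = (0.803780−6.336430·0.142)/7.978161 = -0.012032
w* = 0.271517·x + -0.012032·y:
  w_0 = 0.271517·2.4487 + -0.012032·13.1432 = 0.5067  (Intel)
  w_1 = 0.271517·2.5581 + -0.012032·16.6542 = 0.4942  (Raytheon)
  w_2 = 0.271517·0.2318 + -0.012032·13.8371 = -0.1035  (Qualcomm)
  w_3 = 0.271517·1.0978 + -0.012032·16.2432 = 0.1026  (Honeywell)
Σw_i=1.0000  μᵀw=0.1420
σ²=wᵀΣw=λ₁·μ_p+λ₂ = 0.271517·0.142 + -0.012032 = 0.026523 ≈ 0.0265

0.0265


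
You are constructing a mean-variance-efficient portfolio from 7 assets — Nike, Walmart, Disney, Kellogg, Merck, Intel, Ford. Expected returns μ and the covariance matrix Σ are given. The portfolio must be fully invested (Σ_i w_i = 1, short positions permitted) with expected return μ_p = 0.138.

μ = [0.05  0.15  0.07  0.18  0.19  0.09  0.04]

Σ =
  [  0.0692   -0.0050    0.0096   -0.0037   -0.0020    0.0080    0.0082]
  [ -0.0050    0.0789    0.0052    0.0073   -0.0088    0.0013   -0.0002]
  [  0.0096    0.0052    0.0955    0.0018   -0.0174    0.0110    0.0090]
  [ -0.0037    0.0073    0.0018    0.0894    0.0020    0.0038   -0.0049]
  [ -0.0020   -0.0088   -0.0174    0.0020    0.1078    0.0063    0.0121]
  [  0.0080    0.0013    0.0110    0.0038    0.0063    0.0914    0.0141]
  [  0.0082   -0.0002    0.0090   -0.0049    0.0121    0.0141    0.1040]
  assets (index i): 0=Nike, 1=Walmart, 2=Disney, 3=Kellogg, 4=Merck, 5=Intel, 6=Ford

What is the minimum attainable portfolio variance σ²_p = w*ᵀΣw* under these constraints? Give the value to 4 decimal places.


p=Σ⁻¹μ = [0.8367  1.9475  0.8043  1.8055  1.9969  0.5699  0.0283]
q=Σ⁻¹𝟙 = [13.5651  13.1073  8.8447  10.3251  10.7683  6.3787  6.1744]
a=μᵀp=1.147078  b=𝟙ᵀp=7.989037  c=𝟙ᵀq=69.163649  D=ac−b²=15.511385
λ₁=(c·0.138−b)/D = (69.163649·0.138−7.989037)/15.511385 = 0.100284
λ₂=(a−b·0.138)/D = (1.147078−7.989037·0.138)/15.511385 = 0.002875
w* = 0.100284·p + 0.002875·q:
  w_0 = 0.100284·0.8367 + 0.002875·13.5651 = 0.1229  (Nike)
  w_1 = 0.100284·1.9475 + 0.002875·13.1073 = 0.2330  (Walmart)
  w_2 = 0.100284·0.8043 + 0.002875·8.8447 = 0.1061  (Disney)
  w_3 = 0.100284·1.8055 + 0.002875·10.3251 = 0.2107  (Kellogg)
  w_4 = 0.100284·1.9969 + 0.002875·10.7683 = 0.2312  (Merck)
  w_5 = 0.100284·0.5699 + 0.002875·6.3787 = 0.0755  (Intel)
  w_6 = 0.100284·0.0283 + 0.002875·6.1744 = 0.0206  (Ford)
Σw_i=1.0000  μᵀw=0.1380
σ²=wᵀΣw=λ₁·μ_p+λ₂ = 0.100284·0.138 + 0.002875 = 0.016714 ≈ 0.0167

0.0167
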